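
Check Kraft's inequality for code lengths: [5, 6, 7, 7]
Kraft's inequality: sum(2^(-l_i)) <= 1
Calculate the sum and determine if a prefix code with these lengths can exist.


Sum = 2^(-5) + 2^(-6) + 2^(-7) + 2^(-7)
    = 0.03125 + 0.015625 + 0.0078125 + 0.0078125
    = 8/128 = 0.0625
Since 0.0625 <= 1, Kraft's inequality IS satisfied.
A prefix code with these lengths CAN exist.

Kraft sum = 0.0625. Satisfied.


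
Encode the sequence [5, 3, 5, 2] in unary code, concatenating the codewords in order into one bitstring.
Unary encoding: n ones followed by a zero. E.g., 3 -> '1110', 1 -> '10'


Encode each number as n ones followed by a terminating 0:
  5 -> 111110 (6 bits)
  3 -> 1110 (4 bits)
  5 -> 111110 (6 bits)
  2 -> 110 (3 bits)
Total length = 6 + 4 + 6 + 3 = 19 bits.

Unary([5, 3, 5, 2]) = 1111101110111110110 (19 bits)


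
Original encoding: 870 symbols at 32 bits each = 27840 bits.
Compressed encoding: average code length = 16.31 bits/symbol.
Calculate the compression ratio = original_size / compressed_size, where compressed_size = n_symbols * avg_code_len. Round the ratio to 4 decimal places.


original_size = n_symbols * orig_bits = 870 * 32 = 27840 bits
compressed_size = n_symbols * avg_code_len = 870 * 16.31 = 14189.7 bits
ratio = original_size / compressed_size = 27840 / 14189.7 = 1.962

Compression ratio = 1.962


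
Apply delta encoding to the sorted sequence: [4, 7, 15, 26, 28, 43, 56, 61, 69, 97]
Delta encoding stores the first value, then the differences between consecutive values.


First value: 4
Deltas:
  7 - 4 = 3
  15 - 7 = 8
  26 - 15 = 11
  28 - 26 = 2
  43 - 28 = 15
  56 - 43 = 13
  61 - 56 = 5
  69 - 61 = 8
  97 - 69 = 28


Delta encoded: [4, 3, 8, 11, 2, 15, 13, 5, 8, 28]


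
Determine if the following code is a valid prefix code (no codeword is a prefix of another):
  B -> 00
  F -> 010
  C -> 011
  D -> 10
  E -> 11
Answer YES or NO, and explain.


Checking each pair (does one codeword prefix another?):
  B='00' vs F='010': no prefix
  B='00' vs C='011': no prefix
  B='00' vs D='10': no prefix
  B='00' vs E='11': no prefix
  F='010' vs B='00': no prefix
  F='010' vs C='011': no prefix
  F='010' vs D='10': no prefix
  F='010' vs E='11': no prefix
  C='011' vs B='00': no prefix
  C='011' vs F='010': no prefix
  C='011' vs D='10': no prefix
  C='011' vs E='11': no prefix
  D='10' vs B='00': no prefix
  D='10' vs F='010': no prefix
  D='10' vs C='011': no prefix
  D='10' vs E='11': no prefix
  E='11' vs B='00': no prefix
  E='11' vs F='010': no prefix
  E='11' vs C='011': no prefix
  E='11' vs D='10': no prefix
No violation found over all pairs.

YES -- this is a valid prefix code. No codeword is a prefix of any other codeword.


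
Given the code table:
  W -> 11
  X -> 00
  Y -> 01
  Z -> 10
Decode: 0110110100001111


Decoding:
01 -> Y
10 -> Z
11 -> W
01 -> Y
00 -> X
00 -> X
11 -> W
11 -> W


Result: YZWYXXWW


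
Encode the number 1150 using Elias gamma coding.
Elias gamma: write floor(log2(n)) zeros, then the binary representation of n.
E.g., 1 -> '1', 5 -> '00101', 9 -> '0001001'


num_bits = floor(log2(1150)) + 1 = 11
leading_zeros = num_bits - 1 = 10
binary(1150) = 10001111110

Elias gamma(1150) = '0000000000' + '10001111110' = 000000000010001111110 (21 bits)


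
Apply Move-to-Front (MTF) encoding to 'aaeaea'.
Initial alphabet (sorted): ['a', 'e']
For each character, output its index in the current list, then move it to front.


MTF encoding:
'a': index 0 in ['a', 'e'] -> ['a', 'e']
'a': index 0 in ['a', 'e'] -> ['a', 'e']
'e': index 1 in ['a', 'e'] -> ['e', 'a']
'a': index 1 in ['e', 'a'] -> ['a', 'e']
'e': index 1 in ['a', 'e'] -> ['e', 'a']
'a': index 1 in ['e', 'a'] -> ['a', 'e']


Output: [0, 0, 1, 1, 1, 1]


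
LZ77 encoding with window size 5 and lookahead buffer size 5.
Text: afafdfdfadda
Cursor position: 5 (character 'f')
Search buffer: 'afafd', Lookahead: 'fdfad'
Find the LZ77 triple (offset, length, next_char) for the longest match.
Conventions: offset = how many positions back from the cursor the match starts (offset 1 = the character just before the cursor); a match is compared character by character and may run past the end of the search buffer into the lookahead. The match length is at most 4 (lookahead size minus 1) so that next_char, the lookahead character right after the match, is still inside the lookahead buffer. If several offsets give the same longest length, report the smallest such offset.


Try each offset into the search buffer:
  offset=1 (pos 4, char 'd'): match length 0
  offset=2 (pos 3, char 'f'): match length 3
  offset=3 (pos 2, char 'a'): match length 0
  offset=4 (pos 1, char 'f'): match length 1
  offset=5 (pos 0, char 'a'): match length 0
Longest match has length 3 at offset 2.
next_char = character at position 5 + 3 = 8 -> 'a'

Best match: offset=2, length=3 (matching 'fdf' starting at position 3)
LZ77 triple: (2, 3, 'a')


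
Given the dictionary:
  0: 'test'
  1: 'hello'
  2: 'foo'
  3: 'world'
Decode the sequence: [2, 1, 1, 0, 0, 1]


Look up each index in the dictionary:
  2 -> 'foo'
  1 -> 'hello'
  1 -> 'hello'
  0 -> 'test'
  0 -> 'test'
  1 -> 'hello'

Decoded: "foo hello hello test test hello"


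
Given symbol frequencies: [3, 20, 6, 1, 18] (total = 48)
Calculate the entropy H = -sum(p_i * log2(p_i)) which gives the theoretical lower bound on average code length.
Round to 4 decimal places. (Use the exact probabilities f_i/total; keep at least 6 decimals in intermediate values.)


Per-symbol terms -p_i * log2(p_i) with p_i = f_i/48:
  p = 3/48 = 0.062500: log2(p) = -4.000000, -p*log2(p) = 0.250000
  p = 20/48 = 0.416667: log2(p) = -1.263034, -p*log2(p) = 0.526264
  p = 6/48 = 0.125000: log2(p) = -3.000000, -p*log2(p) = 0.375000
  p = 1/48 = 0.020833: log2(p) = -5.584963, -p*log2(p) = 0.116353
  p = 18/48 = 0.375000: log2(p) = -1.415037, -p*log2(p) = 0.530639
H = 0.250000 + 0.526264 + 0.375000 + 0.116353 + 0.530639 = 1.798256

H = 1.7983 bits/symbol


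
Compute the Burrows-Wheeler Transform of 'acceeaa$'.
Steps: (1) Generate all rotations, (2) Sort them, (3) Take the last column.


Rotations (sorted):
  0: $acceeaa -> last char: a
  1: a$acceea -> last char: a
  2: aa$accee -> last char: e
  3: acceeaa$ -> last char: $
  4: cceeaa$a -> last char: a
  5: ceeaa$ac -> last char: c
  6: eaa$acce -> last char: e
  7: eeaa$acc -> last char: c


BWT = aae$acec


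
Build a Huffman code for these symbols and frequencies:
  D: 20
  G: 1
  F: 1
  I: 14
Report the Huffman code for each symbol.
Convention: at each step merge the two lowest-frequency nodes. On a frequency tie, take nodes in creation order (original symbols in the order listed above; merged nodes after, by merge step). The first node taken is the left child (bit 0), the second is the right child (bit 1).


Huffman tree construction:
Step 1: Merge G(1) + F(1) = 2
Step 2: Merge (G+F)(2) + I(14) = 16
Step 3: Merge ((G+F)+I)(16) + D(20) = 36
Read each symbol's code off the tree from the root (left child = 0, right child = 1).

Codes:
  D: 1 (length 1)
  G: 000 (length 3)
  F: 001 (length 3)
  I: 01 (length 2)
Average code length: 54/36 = 1.5000 bits/symbol


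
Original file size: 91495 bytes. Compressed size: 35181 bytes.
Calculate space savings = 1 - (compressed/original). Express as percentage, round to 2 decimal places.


ratio = compressed/original = 35181/91495 = 0.384513
savings = 1 - ratio = 1 - 0.384513 = 0.615487
as a percentage: 0.615487 * 100 = 61.55%

Space savings = 1 - 35181/91495 = 61.55%


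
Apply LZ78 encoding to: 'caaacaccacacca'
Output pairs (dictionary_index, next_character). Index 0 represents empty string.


LZ78 encoding steps:
Dictionary: {0: ''}
Step 1: w='' (idx 0), next='c' -> output (0, 'c'), add 'c' as idx 1
Step 2: w='' (idx 0), next='a' -> output (0, 'a'), add 'a' as idx 2
Step 3: w='a' (idx 2), next='a' -> output (2, 'a'), add 'aa' as idx 3
Step 4: w='c' (idx 1), next='a' -> output (1, 'a'), add 'ca' as idx 4
Step 5: w='c' (idx 1), next='c' -> output (1, 'c'), add 'cc' as idx 5
Step 6: w='a' (idx 2), next='c' -> output (2, 'c'), add 'ac' as idx 6
Step 7: w='ac' (idx 6), next='c' -> output (6, 'c'), add 'acc' as idx 7
Step 8: w='a' (idx 2), end of input -> output (2, '')


Encoded: [(0, 'c'), (0, 'a'), (2, 'a'), (1, 'a'), (1, 'c'), (2, 'c'), (6, 'c'), (2, '')]


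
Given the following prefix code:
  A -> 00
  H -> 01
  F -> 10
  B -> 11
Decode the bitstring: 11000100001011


Decoding step by step:
Bits 11 -> B
Bits 00 -> A
Bits 01 -> H
Bits 00 -> A
Bits 00 -> A
Bits 10 -> F
Bits 11 -> B


Decoded message: BAHAAFB


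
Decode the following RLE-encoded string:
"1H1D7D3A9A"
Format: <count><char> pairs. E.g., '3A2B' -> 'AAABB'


Expanding each <count><char> pair:
  1H -> 'H'
  1D -> 'D'
  7D -> 'DDDDDDD'
  3A -> 'AAA'
  9A -> 'AAAAAAAAA'

Decoded = HDDDDDDDDAAAAAAAAAAAA


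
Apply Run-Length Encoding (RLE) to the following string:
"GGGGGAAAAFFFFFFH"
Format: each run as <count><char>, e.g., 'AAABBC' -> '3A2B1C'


Scanning runs left to right:
  i=0: run of 'G' x 5 -> '5G'
  i=5: run of 'A' x 4 -> '4A'
  i=9: run of 'F' x 6 -> '6F'
  i=15: run of 'H' x 1 -> '1H'

RLE = 5G4A6F1H


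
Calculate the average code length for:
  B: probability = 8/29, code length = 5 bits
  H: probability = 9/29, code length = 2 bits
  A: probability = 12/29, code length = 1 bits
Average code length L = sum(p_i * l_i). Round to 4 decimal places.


Weighted contributions p_i * l_i:
  B: (8/29) * 5 = 40/29
  H: (9/29) * 2 = 18/29
  A: (12/29) * 1 = 12/29
Sum = (40 + 18 + 12)/29 = 70/29

L = 70/29 = 2.4138 bits/symbol


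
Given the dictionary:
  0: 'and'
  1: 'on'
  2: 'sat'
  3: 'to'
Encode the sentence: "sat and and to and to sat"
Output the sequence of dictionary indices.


Look up each word in the dictionary:
  'sat' -> 2
  'and' -> 0
  'and' -> 0
  'to' -> 3
  'and' -> 0
  'to' -> 3
  'sat' -> 2

Encoded: [2, 0, 0, 3, 0, 3, 2]


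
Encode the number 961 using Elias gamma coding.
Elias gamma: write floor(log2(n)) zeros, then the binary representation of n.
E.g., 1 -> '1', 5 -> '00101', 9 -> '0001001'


num_bits = floor(log2(961)) + 1 = 10
leading_zeros = num_bits - 1 = 9
binary(961) = 1111000001

Elias gamma(961) = '000000000' + '1111000001' = 0000000001111000001 (19 bits)


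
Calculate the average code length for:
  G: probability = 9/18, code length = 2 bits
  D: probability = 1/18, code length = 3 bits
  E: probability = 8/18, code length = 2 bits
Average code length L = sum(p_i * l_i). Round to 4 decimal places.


Weighted contributions p_i * l_i:
  G: (9/18) * 2 = 18/18
  D: (1/18) * 3 = 3/18
  E: (8/18) * 2 = 16/18
Sum = (18 + 3 + 16)/18 = 37/18

L = 37/18 = 2.0556 bits/symbol


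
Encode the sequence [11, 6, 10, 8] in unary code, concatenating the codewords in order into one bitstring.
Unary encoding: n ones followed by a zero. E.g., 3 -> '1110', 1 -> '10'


Encode each number as n ones followed by a terminating 0:
  11 -> 111111111110 (12 bits)
  6 -> 1111110 (7 bits)
  10 -> 11111111110 (11 bits)
  8 -> 111111110 (9 bits)
Total length = 12 + 7 + 11 + 9 = 39 bits.

Unary([11, 6, 10, 8]) = 111111111110111111011111111110111111110 (39 bits)


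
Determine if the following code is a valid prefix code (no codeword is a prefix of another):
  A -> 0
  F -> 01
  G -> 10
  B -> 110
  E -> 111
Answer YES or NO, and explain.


Checking each pair (does one codeword prefix another?):
  A='0' vs F='01': prefix -- VIOLATION

NO -- this is NOT a valid prefix code. A (0) is a prefix of F (01).


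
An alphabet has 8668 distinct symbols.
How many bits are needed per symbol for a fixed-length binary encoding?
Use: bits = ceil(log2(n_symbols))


log2(8668) = 13.0815
Bracket: 2^13 = 8192 < 8668 <= 2^14 = 16384
So ceil(log2(8668)) = 14

bits = ceil(log2(8668)) = ceil(13.0815) = 14 bits


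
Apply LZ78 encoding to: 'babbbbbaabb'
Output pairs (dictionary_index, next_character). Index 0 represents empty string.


LZ78 encoding steps:
Dictionary: {0: ''}
Step 1: w='' (idx 0), next='b' -> output (0, 'b'), add 'b' as idx 1
Step 2: w='' (idx 0), next='a' -> output (0, 'a'), add 'a' as idx 2
Step 3: w='b' (idx 1), next='b' -> output (1, 'b'), add 'bb' as idx 3
Step 4: w='bb' (idx 3), next='b' -> output (3, 'b'), add 'bbb' as idx 4
Step 5: w='a' (idx 2), next='a' -> output (2, 'a'), add 'aa' as idx 5
Step 6: w='bb' (idx 3), end of input -> output (3, '')


Encoded: [(0, 'b'), (0, 'a'), (1, 'b'), (3, 'b'), (2, 'a'), (3, '')]


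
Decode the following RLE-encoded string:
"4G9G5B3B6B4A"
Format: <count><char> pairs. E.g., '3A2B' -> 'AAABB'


Expanding each <count><char> pair:
  4G -> 'GGGG'
  9G -> 'GGGGGGGGG'
  5B -> 'BBBBB'
  3B -> 'BBB'
  6B -> 'BBBBBB'
  4A -> 'AAAA'

Decoded = GGGGGGGGGGGGGBBBBBBBBBBBBBBAAAA


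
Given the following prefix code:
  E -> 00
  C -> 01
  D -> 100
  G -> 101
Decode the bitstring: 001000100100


Decoding step by step:
Bits 00 -> E
Bits 100 -> D
Bits 01 -> C
Bits 00 -> E
Bits 100 -> D


Decoded message: EDCED


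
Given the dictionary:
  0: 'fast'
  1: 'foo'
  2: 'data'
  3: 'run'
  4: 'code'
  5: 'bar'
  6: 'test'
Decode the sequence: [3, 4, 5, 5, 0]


Look up each index in the dictionary:
  3 -> 'run'
  4 -> 'code'
  5 -> 'bar'
  5 -> 'bar'
  0 -> 'fast'

Decoded: "run code bar bar fast"


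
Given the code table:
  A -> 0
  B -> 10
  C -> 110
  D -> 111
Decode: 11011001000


Decoding:
110 -> C
110 -> C
0 -> A
10 -> B
0 -> A
0 -> A


Result: CCABAA


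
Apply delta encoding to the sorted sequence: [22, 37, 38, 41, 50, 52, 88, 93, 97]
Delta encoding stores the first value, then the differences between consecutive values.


First value: 22
Deltas:
  37 - 22 = 15
  38 - 37 = 1
  41 - 38 = 3
  50 - 41 = 9
  52 - 50 = 2
  88 - 52 = 36
  93 - 88 = 5
  97 - 93 = 4


Delta encoded: [22, 15, 1, 3, 9, 2, 36, 5, 4]


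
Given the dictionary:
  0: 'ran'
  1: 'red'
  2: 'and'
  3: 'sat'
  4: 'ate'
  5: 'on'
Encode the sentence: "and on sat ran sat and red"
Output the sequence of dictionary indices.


Look up each word in the dictionary:
  'and' -> 2
  'on' -> 5
  'sat' -> 3
  'ran' -> 0
  'sat' -> 3
  'and' -> 2
  'red' -> 1

Encoded: [2, 5, 3, 0, 3, 2, 1]


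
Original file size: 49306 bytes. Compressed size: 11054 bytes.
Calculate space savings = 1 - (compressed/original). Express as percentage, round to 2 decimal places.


ratio = compressed/original = 11054/49306 = 0.224192
savings = 1 - ratio = 1 - 0.224192 = 0.775808
as a percentage: 0.775808 * 100 = 77.58%

Space savings = 1 - 11054/49306 = 77.58%


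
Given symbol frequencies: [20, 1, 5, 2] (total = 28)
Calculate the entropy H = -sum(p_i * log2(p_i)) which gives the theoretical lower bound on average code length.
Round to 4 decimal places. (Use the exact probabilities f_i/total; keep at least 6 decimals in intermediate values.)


Per-symbol terms -p_i * log2(p_i) with p_i = f_i/28:
  p = 20/28 = 0.714286: log2(p) = -0.485427, -p*log2(p) = 0.346733
  p = 1/28 = 0.035714: log2(p) = -4.807355, -p*log2(p) = 0.171691
  p = 5/28 = 0.178571: log2(p) = -2.485427, -p*log2(p) = 0.443826
  p = 2/28 = 0.071429: log2(p) = -3.807355, -p*log2(p) = 0.271954
H = 0.346733 + 0.171691 + 0.443826 + 0.271954 = 1.234204

H = 1.2342 bits/symbol


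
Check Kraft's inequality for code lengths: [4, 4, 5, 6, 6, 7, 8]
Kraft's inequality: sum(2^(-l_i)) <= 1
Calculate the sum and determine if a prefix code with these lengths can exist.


Sum = 2^(-4) + 2^(-4) + 2^(-5) + 2^(-6) + 2^(-6) + 2^(-7) + 2^(-8)
    = 0.0625 + 0.0625 + 0.03125 + 0.015625 + 0.015625 + 0.0078125 + 0.00390625
    = 51/256 = 0.19921875
Since 0.19921875 <= 1, Kraft's inequality IS satisfied.
A prefix code with these lengths CAN exist.

Kraft sum = 0.19921875. Satisfied.


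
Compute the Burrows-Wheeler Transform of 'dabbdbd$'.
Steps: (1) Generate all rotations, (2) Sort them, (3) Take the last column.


Rotations (sorted):
  0: $dabbdbd -> last char: d
  1: abbdbd$d -> last char: d
  2: bbdbd$da -> last char: a
  3: bd$dabbd -> last char: d
  4: bdbd$dab -> last char: b
  5: d$dabbdb -> last char: b
  6: dabbdbd$ -> last char: $
  7: dbd$dabb -> last char: b


BWT = ddadbb$b


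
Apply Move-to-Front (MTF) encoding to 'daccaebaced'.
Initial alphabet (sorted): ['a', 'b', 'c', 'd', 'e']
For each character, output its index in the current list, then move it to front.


MTF encoding:
'd': index 3 in ['a', 'b', 'c', 'd', 'e'] -> ['d', 'a', 'b', 'c', 'e']
'a': index 1 in ['d', 'a', 'b', 'c', 'e'] -> ['a', 'd', 'b', 'c', 'e']
'c': index 3 in ['a', 'd', 'b', 'c', 'e'] -> ['c', 'a', 'd', 'b', 'e']
'c': index 0 in ['c', 'a', 'd', 'b', 'e'] -> ['c', 'a', 'd', 'b', 'e']
'a': index 1 in ['c', 'a', 'd', 'b', 'e'] -> ['a', 'c', 'd', 'b', 'e']
'e': index 4 in ['a', 'c', 'd', 'b', 'e'] -> ['e', 'a', 'c', 'd', 'b']
'b': index 4 in ['e', 'a', 'c', 'd', 'b'] -> ['b', 'e', 'a', 'c', 'd']
'a': index 2 in ['b', 'e', 'a', 'c', 'd'] -> ['a', 'b', 'e', 'c', 'd']
'c': index 3 in ['a', 'b', 'e', 'c', 'd'] -> ['c', 'a', 'b', 'e', 'd']
'e': index 3 in ['c', 'a', 'b', 'e', 'd'] -> ['e', 'c', 'a', 'b', 'd']
'd': index 4 in ['e', 'c', 'a', 'b', 'd'] -> ['d', 'e', 'c', 'a', 'b']


Output: [3, 1, 3, 0, 1, 4, 4, 2, 3, 3, 4]


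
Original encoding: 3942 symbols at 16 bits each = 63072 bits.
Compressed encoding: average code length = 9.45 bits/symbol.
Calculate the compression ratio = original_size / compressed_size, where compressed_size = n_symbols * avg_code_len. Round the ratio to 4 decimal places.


original_size = n_symbols * orig_bits = 3942 * 16 = 63072 bits
compressed_size = n_symbols * avg_code_len = 3942 * 9.45 = 37251.9 bits
ratio = original_size / compressed_size = 63072 / 37251.9 = 1.6931

Compression ratio = 1.6931


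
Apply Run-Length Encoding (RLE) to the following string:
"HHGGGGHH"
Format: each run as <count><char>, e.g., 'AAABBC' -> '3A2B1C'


Scanning runs left to right:
  i=0: run of 'H' x 2 -> '2H'
  i=2: run of 'G' x 4 -> '4G'
  i=6: run of 'H' x 2 -> '2H'

RLE = 2H4G2H


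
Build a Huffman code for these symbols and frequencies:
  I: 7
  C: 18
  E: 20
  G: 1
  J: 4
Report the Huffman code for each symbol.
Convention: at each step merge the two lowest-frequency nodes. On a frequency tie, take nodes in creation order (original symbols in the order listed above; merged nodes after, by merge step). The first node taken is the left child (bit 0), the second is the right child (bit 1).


Huffman tree construction:
Step 1: Merge G(1) + J(4) = 5
Step 2: Merge (G+J)(5) + I(7) = 12
Step 3: Merge ((G+J)+I)(12) + C(18) = 30
Step 4: Merge E(20) + (((G+J)+I)+C)(30) = 50
Read each symbol's code off the tree from the root (left child = 0, right child = 1).

Codes:
  I: 101 (length 3)
  C: 11 (length 2)
  E: 0 (length 1)
  G: 1000 (length 4)
  J: 1001 (length 4)
Average code length: 97/50 = 1.9400 bits/symbol


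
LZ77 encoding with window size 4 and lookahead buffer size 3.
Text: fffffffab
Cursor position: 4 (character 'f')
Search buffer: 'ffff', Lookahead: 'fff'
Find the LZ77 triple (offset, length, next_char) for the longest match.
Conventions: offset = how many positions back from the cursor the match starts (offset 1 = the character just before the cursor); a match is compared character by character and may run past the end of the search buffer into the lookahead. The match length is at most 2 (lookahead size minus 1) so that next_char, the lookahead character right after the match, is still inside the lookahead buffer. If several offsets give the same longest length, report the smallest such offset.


Try each offset into the search buffer:
  offset=1 (pos 3, char 'f'): match length 2
  offset=2 (pos 2, char 'f'): match length 2
  offset=3 (pos 1, char 'f'): match length 2
  offset=4 (pos 0, char 'f'): match length 2
Longest match has length 2, found at offsets 1, 2, 3, 4; take the smallest, offset 1.
next_char = character at position 4 + 2 = 6 -> 'f'

Best match: offset=1, length=2 (matching 'ff' starting at position 3)
LZ77 triple: (1, 2, 'f')


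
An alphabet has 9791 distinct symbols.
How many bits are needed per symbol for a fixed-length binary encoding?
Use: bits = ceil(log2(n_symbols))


log2(9791) = 13.2572
Bracket: 2^13 = 8192 < 9791 <= 2^14 = 16384
So ceil(log2(9791)) = 14

bits = ceil(log2(9791)) = ceil(13.2572) = 14 bits


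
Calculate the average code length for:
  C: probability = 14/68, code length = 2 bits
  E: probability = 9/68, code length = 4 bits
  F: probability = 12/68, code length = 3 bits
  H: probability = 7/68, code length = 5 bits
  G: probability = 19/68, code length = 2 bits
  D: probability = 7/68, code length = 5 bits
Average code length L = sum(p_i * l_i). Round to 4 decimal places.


Weighted contributions p_i * l_i:
  C: (14/68) * 2 = 28/68
  E: (9/68) * 4 = 36/68
  F: (12/68) * 3 = 36/68
  H: (7/68) * 5 = 35/68
  G: (19/68) * 2 = 38/68
  D: (7/68) * 5 = 35/68
Sum = (28 + 36 + 36 + 35 + 38 + 35)/68 = 208/68

L = 208/68 = 3.0588 bits/symbol


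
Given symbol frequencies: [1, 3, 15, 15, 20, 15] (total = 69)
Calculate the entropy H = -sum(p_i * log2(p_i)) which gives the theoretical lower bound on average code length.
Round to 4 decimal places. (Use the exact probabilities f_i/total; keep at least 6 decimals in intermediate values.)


Per-symbol terms -p_i * log2(p_i) with p_i = f_i/69:
  p = 1/69 = 0.014493: log2(p) = -6.108524, -p*log2(p) = 0.088529
  p = 3/69 = 0.043478: log2(p) = -4.523562, -p*log2(p) = 0.196677
  p = 15/69 = 0.217391: log2(p) = -2.201634, -p*log2(p) = 0.478616
  p = 15/69 = 0.217391: log2(p) = -2.201634, -p*log2(p) = 0.478616
  p = 20/69 = 0.289855: log2(p) = -1.786596, -p*log2(p) = 0.517854
  p = 15/69 = 0.217391: log2(p) = -2.201634, -p*log2(p) = 0.478616
H = 0.088529 + 0.196677 + 0.478616 + 0.478616 + 0.517854 + 0.478616 = 2.238908

H = 2.2389 bits/symbol


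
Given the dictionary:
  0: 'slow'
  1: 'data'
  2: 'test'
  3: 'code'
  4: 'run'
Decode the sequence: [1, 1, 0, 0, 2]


Look up each index in the dictionary:
  1 -> 'data'
  1 -> 'data'
  0 -> 'slow'
  0 -> 'slow'
  2 -> 'test'

Decoded: "data data slow slow test"


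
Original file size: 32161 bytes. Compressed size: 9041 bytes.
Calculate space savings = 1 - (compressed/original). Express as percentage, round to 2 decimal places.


ratio = compressed/original = 9041/32161 = 0.281117
savings = 1 - ratio = 1 - 0.281117 = 0.718883
as a percentage: 0.718883 * 100 = 71.89%

Space savings = 1 - 9041/32161 = 71.89%


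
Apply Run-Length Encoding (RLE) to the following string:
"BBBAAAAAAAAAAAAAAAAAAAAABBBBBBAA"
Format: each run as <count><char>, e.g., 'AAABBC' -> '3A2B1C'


Scanning runs left to right:
  i=0: run of 'B' x 3 -> '3B'
  i=3: run of 'A' x 21 -> '21A'
  i=24: run of 'B' x 6 -> '6B'
  i=30: run of 'A' x 2 -> '2A'

RLE = 3B21A6B2A


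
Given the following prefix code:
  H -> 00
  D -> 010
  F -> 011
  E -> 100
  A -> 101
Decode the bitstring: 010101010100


Decoding step by step:
Bits 010 -> D
Bits 101 -> A
Bits 010 -> D
Bits 100 -> E


Decoded message: DADE


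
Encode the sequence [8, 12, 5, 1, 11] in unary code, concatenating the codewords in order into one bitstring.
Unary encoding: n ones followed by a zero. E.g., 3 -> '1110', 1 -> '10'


Encode each number as n ones followed by a terminating 0:
  8 -> 111111110 (9 bits)
  12 -> 1111111111110 (13 bits)
  5 -> 111110 (6 bits)
  1 -> 10 (2 bits)
  11 -> 111111111110 (12 bits)
Total length = 9 + 13 + 6 + 2 + 12 = 42 bits.

Unary([8, 12, 5, 1, 11]) = 111111110111111111111011111010111111111110 (42 bits)


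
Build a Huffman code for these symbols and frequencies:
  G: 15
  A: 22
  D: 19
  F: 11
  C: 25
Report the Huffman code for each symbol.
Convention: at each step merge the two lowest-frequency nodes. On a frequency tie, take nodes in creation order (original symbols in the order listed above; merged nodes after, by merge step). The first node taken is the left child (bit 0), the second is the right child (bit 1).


Huffman tree construction:
Step 1: Merge F(11) + G(15) = 26
Step 2: Merge D(19) + A(22) = 41
Step 3: Merge C(25) + (F+G)(26) = 51
Step 4: Merge (D+A)(41) + (C+(F+G))(51) = 92
Read each symbol's code off the tree from the root (left child = 0, right child = 1).

Codes:
  G: 111 (length 3)
  A: 01 (length 2)
  D: 00 (length 2)
  F: 110 (length 3)
  C: 10 (length 2)
Average code length: 210/92 = 2.2826 bits/symbol


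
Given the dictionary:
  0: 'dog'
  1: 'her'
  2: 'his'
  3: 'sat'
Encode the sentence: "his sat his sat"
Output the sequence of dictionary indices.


Look up each word in the dictionary:
  'his' -> 2
  'sat' -> 3
  'his' -> 2
  'sat' -> 3

Encoded: [2, 3, 2, 3]


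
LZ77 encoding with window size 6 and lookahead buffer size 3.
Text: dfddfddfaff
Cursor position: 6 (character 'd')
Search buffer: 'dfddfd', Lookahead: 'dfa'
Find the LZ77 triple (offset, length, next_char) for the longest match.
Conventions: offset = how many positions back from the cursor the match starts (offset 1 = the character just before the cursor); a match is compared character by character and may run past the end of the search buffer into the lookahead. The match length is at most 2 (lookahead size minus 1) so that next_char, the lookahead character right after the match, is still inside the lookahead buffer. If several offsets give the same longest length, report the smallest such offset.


Try each offset into the search buffer:
  offset=1 (pos 5, char 'd'): match length 1
  offset=2 (pos 4, char 'f'): match length 0
  offset=3 (pos 3, char 'd'): match length 2
  offset=4 (pos 2, char 'd'): match length 1
  offset=5 (pos 1, char 'f'): match length 0
  offset=6 (pos 0, char 'd'): match length 2
Longest match has length 2, found at offsets 3, 6; take the smallest, offset 3.
next_char = character at position 6 + 2 = 8 -> 'a'

Best match: offset=3, length=2 (matching 'df' starting at position 3)
LZ77 triple: (3, 2, 'a')


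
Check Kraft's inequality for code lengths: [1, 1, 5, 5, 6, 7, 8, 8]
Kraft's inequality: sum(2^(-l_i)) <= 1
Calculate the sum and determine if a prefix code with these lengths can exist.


Sum = 2^(-1) + 2^(-1) + 2^(-5) + 2^(-5) + 2^(-6) + 2^(-7) + 2^(-8) + 2^(-8)
    = 0.5 + 0.5 + 0.03125 + 0.03125 + 0.015625 + 0.0078125 + 0.00390625 + 0.00390625
    = 280/256 = 1.09375
Since 1.09375 > 1, Kraft's inequality is NOT satisfied.
A prefix code with these lengths CANNOT exist.

Kraft sum = 1.09375. Not satisfied.


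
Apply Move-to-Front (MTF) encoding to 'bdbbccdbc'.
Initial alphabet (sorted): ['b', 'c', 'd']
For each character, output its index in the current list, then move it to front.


MTF encoding:
'b': index 0 in ['b', 'c', 'd'] -> ['b', 'c', 'd']
'd': index 2 in ['b', 'c', 'd'] -> ['d', 'b', 'c']
'b': index 1 in ['d', 'b', 'c'] -> ['b', 'd', 'c']
'b': index 0 in ['b', 'd', 'c'] -> ['b', 'd', 'c']
'c': index 2 in ['b', 'd', 'c'] -> ['c', 'b', 'd']
'c': index 0 in ['c', 'b', 'd'] -> ['c', 'b', 'd']
'd': index 2 in ['c', 'b', 'd'] -> ['d', 'c', 'b']
'b': index 2 in ['d', 'c', 'b'] -> ['b', 'd', 'c']
'c': index 2 in ['b', 'd', 'c'] -> ['c', 'b', 'd']


Output: [0, 2, 1, 0, 2, 0, 2, 2, 2]


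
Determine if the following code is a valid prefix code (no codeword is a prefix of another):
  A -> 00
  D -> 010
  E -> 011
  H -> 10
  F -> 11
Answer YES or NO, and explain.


Checking each pair (does one codeword prefix another?):
  A='00' vs D='010': no prefix
  A='00' vs E='011': no prefix
  A='00' vs H='10': no prefix
  A='00' vs F='11': no prefix
  D='010' vs A='00': no prefix
  D='010' vs E='011': no prefix
  D='010' vs H='10': no prefix
  D='010' vs F='11': no prefix
  E='011' vs A='00': no prefix
  E='011' vs D='010': no prefix
  E='011' vs H='10': no prefix
  E='011' vs F='11': no prefix
  H='10' vs A='00': no prefix
  H='10' vs D='010': no prefix
  H='10' vs E='011': no prefix
  H='10' vs F='11': no prefix
  F='11' vs A='00': no prefix
  F='11' vs D='010': no prefix
  F='11' vs E='011': no prefix
  F='11' vs H='10': no prefix
No violation found over all pairs.

YES -- this is a valid prefix code. No codeword is a prefix of any other codeword.


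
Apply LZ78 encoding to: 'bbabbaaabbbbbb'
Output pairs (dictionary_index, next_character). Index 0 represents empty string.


LZ78 encoding steps:
Dictionary: {0: ''}
Step 1: w='' (idx 0), next='b' -> output (0, 'b'), add 'b' as idx 1
Step 2: w='b' (idx 1), next='a' -> output (1, 'a'), add 'ba' as idx 2
Step 3: w='b' (idx 1), next='b' -> output (1, 'b'), add 'bb' as idx 3
Step 4: w='' (idx 0), next='a' -> output (0, 'a'), add 'a' as idx 4
Step 5: w='a' (idx 4), next='a' -> output (4, 'a'), add 'aa' as idx 5
Step 6: w='bb' (idx 3), next='b' -> output (3, 'b'), add 'bbb' as idx 6
Step 7: w='bbb' (idx 6), end of input -> output (6, '')


Encoded: [(0, 'b'), (1, 'a'), (1, 'b'), (0, 'a'), (4, 'a'), (3, 'b'), (6, '')]


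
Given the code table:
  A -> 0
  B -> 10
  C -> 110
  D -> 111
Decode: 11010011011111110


Decoding:
110 -> C
10 -> B
0 -> A
110 -> C
111 -> D
111 -> D
10 -> B


Result: CBACDDB


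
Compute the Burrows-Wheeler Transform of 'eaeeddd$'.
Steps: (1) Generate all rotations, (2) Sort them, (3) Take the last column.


Rotations (sorted):
  0: $eaeeddd -> last char: d
  1: aeeddd$e -> last char: e
  2: d$eaeedd -> last char: d
  3: dd$eaeed -> last char: d
  4: ddd$eaee -> last char: e
  5: eaeeddd$ -> last char: $
  6: eddd$eae -> last char: e
  7: eeddd$ea -> last char: a


BWT = dedde$ea


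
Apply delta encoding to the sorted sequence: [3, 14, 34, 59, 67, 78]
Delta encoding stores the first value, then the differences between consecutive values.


First value: 3
Deltas:
  14 - 3 = 11
  34 - 14 = 20
  59 - 34 = 25
  67 - 59 = 8
  78 - 67 = 11


Delta encoded: [3, 11, 20, 25, 8, 11]


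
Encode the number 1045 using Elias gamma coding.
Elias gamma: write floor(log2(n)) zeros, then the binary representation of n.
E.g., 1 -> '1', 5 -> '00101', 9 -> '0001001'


num_bits = floor(log2(1045)) + 1 = 11
leading_zeros = num_bits - 1 = 10
binary(1045) = 10000010101

Elias gamma(1045) = '0000000000' + '10000010101' = 000000000010000010101 (21 bits)


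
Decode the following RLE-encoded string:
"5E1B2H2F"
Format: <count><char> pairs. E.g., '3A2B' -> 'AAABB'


Expanding each <count><char> pair:
  5E -> 'EEEEE'
  1B -> 'B'
  2H -> 'HH'
  2F -> 'FF'

Decoded = EEEEEBHHFF


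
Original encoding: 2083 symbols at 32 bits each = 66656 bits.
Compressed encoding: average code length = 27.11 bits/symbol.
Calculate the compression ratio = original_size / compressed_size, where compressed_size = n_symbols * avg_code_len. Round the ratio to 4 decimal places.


original_size = n_symbols * orig_bits = 2083 * 32 = 66656 bits
compressed_size = n_symbols * avg_code_len = 2083 * 27.11 = 56470.13 bits
ratio = original_size / compressed_size = 66656 / 56470.13 = 1.1804

Compression ratio = 1.1804


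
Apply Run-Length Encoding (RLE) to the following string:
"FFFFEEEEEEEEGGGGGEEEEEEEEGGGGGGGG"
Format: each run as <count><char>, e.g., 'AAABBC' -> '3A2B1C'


Scanning runs left to right:
  i=0: run of 'F' x 4 -> '4F'
  i=4: run of 'E' x 8 -> '8E'
  i=12: run of 'G' x 5 -> '5G'
  i=17: run of 'E' x 8 -> '8E'
  i=25: run of 'G' x 8 -> '8G'

RLE = 4F8E5G8E8G


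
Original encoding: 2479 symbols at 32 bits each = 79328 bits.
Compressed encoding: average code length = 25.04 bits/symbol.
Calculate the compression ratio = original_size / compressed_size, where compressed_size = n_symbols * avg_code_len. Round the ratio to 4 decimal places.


original_size = n_symbols * orig_bits = 2479 * 32 = 79328 bits
compressed_size = n_symbols * avg_code_len = 2479 * 25.04 = 62074.16 bits
ratio = original_size / compressed_size = 79328 / 62074.16 = 1.278

Compression ratio = 1.278


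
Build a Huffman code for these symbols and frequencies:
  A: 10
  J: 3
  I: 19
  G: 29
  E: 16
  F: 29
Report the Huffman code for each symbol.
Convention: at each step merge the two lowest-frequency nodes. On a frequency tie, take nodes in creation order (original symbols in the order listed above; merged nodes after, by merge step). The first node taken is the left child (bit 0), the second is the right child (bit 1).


Huffman tree construction:
Step 1: Merge J(3) + A(10) = 13
Step 2: Merge (J+A)(13) + E(16) = 29
Step 3: Merge I(19) + G(29) = 48
Step 4: Merge F(29) + ((J+A)+E)(29) = 58
Step 5: Merge (I+G)(48) + (F+((J+A)+E))(58) = 106
Read each symbol's code off the tree from the root (left child = 0, right child = 1).

Codes:
  A: 1101 (length 4)
  J: 1100 (length 4)
  I: 00 (length 2)
  G: 01 (length 2)
  E: 111 (length 3)
  F: 10 (length 2)
Average code length: 254/106 = 2.3962 bits/symbol


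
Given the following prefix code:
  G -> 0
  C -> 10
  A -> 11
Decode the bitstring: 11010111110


Decoding step by step:
Bits 11 -> A
Bits 0 -> G
Bits 10 -> C
Bits 11 -> A
Bits 11 -> A
Bits 10 -> C


Decoded message: AGCAAC


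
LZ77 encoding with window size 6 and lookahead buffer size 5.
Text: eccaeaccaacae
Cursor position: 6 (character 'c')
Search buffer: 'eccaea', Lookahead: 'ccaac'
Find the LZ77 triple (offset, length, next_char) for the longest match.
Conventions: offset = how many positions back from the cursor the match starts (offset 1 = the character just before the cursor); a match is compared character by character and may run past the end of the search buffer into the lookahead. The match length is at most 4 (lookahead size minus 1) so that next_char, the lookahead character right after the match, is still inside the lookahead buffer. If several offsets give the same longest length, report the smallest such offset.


Try each offset into the search buffer:
  offset=1 (pos 5, char 'a'): match length 0
  offset=2 (pos 4, char 'e'): match length 0
  offset=3 (pos 3, char 'a'): match length 0
  offset=4 (pos 2, char 'c'): match length 1
  offset=5 (pos 1, char 'c'): match length 3
  offset=6 (pos 0, char 'e'): match length 0
Longest match has length 3 at offset 5.
next_char = character at position 6 + 3 = 9 -> 'a'

Best match: offset=5, length=3 (matching 'cca' starting at position 1)
LZ77 triple: (5, 3, 'a')


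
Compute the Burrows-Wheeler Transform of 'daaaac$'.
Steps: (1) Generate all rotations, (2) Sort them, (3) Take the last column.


Rotations (sorted):
  0: $daaaac -> last char: c
  1: aaaac$d -> last char: d
  2: aaac$da -> last char: a
  3: aac$daa -> last char: a
  4: ac$daaa -> last char: a
  5: c$daaaa -> last char: a
  6: daaaac$ -> last char: $


BWT = cdaaaa$


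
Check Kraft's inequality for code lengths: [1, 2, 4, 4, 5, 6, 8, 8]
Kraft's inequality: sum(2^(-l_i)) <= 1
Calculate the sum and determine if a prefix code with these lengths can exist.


Sum = 2^(-1) + 2^(-2) + 2^(-4) + 2^(-4) + 2^(-5) + 2^(-6) + 2^(-8) + 2^(-8)
    = 0.5 + 0.25 + 0.0625 + 0.0625 + 0.03125 + 0.015625 + 0.00390625 + 0.00390625
    = 238/256 = 0.9296875
Since 0.9296875 <= 1, Kraft's inequality IS satisfied.
A prefix code with these lengths CAN exist.

Kraft sum = 0.9296875. Satisfied.


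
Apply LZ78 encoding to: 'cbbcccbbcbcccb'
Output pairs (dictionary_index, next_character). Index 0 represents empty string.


LZ78 encoding steps:
Dictionary: {0: ''}
Step 1: w='' (idx 0), next='c' -> output (0, 'c'), add 'c' as idx 1
Step 2: w='' (idx 0), next='b' -> output (0, 'b'), add 'b' as idx 2
Step 3: w='b' (idx 2), next='c' -> output (2, 'c'), add 'bc' as idx 3
Step 4: w='c' (idx 1), next='c' -> output (1, 'c'), add 'cc' as idx 4
Step 5: w='b' (idx 2), next='b' -> output (2, 'b'), add 'bb' as idx 5
Step 6: w='c' (idx 1), next='b' -> output (1, 'b'), add 'cb' as idx 6
Step 7: w='cc' (idx 4), next='c' -> output (4, 'c'), add 'ccc' as idx 7
Step 8: w='b' (idx 2), end of input -> output (2, '')


Encoded: [(0, 'c'), (0, 'b'), (2, 'c'), (1, 'c'), (2, 'b'), (1, 'b'), (4, 'c'), (2, '')]


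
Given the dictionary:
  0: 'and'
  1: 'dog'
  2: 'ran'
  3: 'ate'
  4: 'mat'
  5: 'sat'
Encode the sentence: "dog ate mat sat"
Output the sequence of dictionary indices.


Look up each word in the dictionary:
  'dog' -> 1
  'ate' -> 3
  'mat' -> 4
  'sat' -> 5

Encoded: [1, 3, 4, 5]


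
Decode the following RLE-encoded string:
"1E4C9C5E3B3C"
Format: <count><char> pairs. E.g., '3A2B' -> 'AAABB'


Expanding each <count><char> pair:
  1E -> 'E'
  4C -> 'CCCC'
  9C -> 'CCCCCCCCC'
  5E -> 'EEEEE'
  3B -> 'BBB'
  3C -> 'CCC'

Decoded = ECCCCCCCCCCCCCEEEEEBBBCCC


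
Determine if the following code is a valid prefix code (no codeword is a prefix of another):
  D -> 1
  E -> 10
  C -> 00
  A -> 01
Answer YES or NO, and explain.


Checking each pair (does one codeword prefix another?):
  D='1' vs E='10': prefix -- VIOLATION

NO -- this is NOT a valid prefix code. D (1) is a prefix of E (10).


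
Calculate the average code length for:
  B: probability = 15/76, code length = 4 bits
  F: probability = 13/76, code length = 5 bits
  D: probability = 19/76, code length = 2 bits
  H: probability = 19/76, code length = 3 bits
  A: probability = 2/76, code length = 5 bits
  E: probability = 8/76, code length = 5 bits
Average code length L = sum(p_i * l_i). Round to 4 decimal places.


Weighted contributions p_i * l_i:
  B: (15/76) * 4 = 60/76
  F: (13/76) * 5 = 65/76
  D: (19/76) * 2 = 38/76
  H: (19/76) * 3 = 57/76
  A: (2/76) * 5 = 10/76
  E: (8/76) * 5 = 40/76
Sum = (60 + 65 + 38 + 57 + 10 + 40)/76 = 270/76

L = 270/76 = 3.5526 bits/symbol


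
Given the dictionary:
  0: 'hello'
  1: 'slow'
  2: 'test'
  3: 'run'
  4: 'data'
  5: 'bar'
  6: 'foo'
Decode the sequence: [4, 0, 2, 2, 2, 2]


Look up each index in the dictionary:
  4 -> 'data'
  0 -> 'hello'
  2 -> 'test'
  2 -> 'test'
  2 -> 'test'
  2 -> 'test'

Decoded: "data hello test test test test"


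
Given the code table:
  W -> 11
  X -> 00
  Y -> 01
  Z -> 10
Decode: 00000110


Decoding:
00 -> X
00 -> X
01 -> Y
10 -> Z


Result: XXYZ


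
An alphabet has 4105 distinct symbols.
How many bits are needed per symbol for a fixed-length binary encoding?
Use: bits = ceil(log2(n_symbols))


log2(4105) = 12.0032
Bracket: 2^12 = 4096 < 4105 <= 2^13 = 8192
So ceil(log2(4105)) = 13

bits = ceil(log2(4105)) = ceil(12.0032) = 13 bits


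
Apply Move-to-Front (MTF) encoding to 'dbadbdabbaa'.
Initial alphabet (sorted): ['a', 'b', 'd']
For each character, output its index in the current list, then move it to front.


MTF encoding:
'd': index 2 in ['a', 'b', 'd'] -> ['d', 'a', 'b']
'b': index 2 in ['d', 'a', 'b'] -> ['b', 'd', 'a']
'a': index 2 in ['b', 'd', 'a'] -> ['a', 'b', 'd']
'd': index 2 in ['a', 'b', 'd'] -> ['d', 'a', 'b']
'b': index 2 in ['d', 'a', 'b'] -> ['b', 'd', 'a']
'd': index 1 in ['b', 'd', 'a'] -> ['d', 'b', 'a']
'a': index 2 in ['d', 'b', 'a'] -> ['a', 'd', 'b']
'b': index 2 in ['a', 'd', 'b'] -> ['b', 'a', 'd']
'b': index 0 in ['b', 'a', 'd'] -> ['b', 'a', 'd']
'a': index 1 in ['b', 'a', 'd'] -> ['a', 'b', 'd']
'a': index 0 in ['a', 'b', 'd'] -> ['a', 'b', 'd']


Output: [2, 2, 2, 2, 2, 1, 2, 2, 0, 1, 0]


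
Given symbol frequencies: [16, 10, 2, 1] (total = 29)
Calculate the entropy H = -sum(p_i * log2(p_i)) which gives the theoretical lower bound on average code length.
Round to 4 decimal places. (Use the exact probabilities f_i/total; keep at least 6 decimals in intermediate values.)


Per-symbol terms -p_i * log2(p_i) with p_i = f_i/29:
  p = 16/29 = 0.551724: log2(p) = -0.857981, -p*log2(p) = 0.473369
  p = 10/29 = 0.344828: log2(p) = -1.536053, -p*log2(p) = 0.529673
  p = 2/29 = 0.068966: log2(p) = -3.857981, -p*log2(p) = 0.266068
  p = 1/29 = 0.034483: log2(p) = -4.857981, -p*log2(p) = 0.167517
H = 0.473369 + 0.529673 + 0.266068 + 0.167517 = 1.436627

H = 1.4366 bits/symbol


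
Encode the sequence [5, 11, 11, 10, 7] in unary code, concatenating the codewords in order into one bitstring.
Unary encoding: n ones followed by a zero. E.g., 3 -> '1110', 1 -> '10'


Encode each number as n ones followed by a terminating 0:
  5 -> 111110 (6 bits)
  11 -> 111111111110 (12 bits)
  11 -> 111111111110 (12 bits)
  10 -> 11111111110 (11 bits)
  7 -> 11111110 (8 bits)
Total length = 6 + 12 + 12 + 11 + 8 = 49 bits.

Unary([5, 11, 11, 10, 7]) = 1111101111111111101111111111101111111111011111110 (49 bits)


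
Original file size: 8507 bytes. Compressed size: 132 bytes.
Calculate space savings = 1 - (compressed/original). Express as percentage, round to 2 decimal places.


ratio = compressed/original = 132/8507 = 0.015517
savings = 1 - ratio = 1 - 0.015517 = 0.984483
as a percentage: 0.984483 * 100 = 98.45%

Space savings = 1 - 132/8507 = 98.45%
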